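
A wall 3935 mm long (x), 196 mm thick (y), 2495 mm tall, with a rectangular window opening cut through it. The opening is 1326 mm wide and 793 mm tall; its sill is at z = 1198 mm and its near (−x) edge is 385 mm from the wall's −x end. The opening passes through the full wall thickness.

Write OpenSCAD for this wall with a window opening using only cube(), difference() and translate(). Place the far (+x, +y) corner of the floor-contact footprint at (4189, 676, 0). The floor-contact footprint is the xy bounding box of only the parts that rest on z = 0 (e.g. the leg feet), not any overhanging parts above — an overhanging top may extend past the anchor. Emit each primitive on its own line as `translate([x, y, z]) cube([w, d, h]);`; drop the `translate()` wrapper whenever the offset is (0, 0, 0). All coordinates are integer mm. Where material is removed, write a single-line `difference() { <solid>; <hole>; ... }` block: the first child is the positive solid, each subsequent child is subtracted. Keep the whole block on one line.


difference() { translate([254, 480, 0]) cube([3935, 196, 2495]); translate([639, 480, 1198]) cube([1326, 196, 793]); }


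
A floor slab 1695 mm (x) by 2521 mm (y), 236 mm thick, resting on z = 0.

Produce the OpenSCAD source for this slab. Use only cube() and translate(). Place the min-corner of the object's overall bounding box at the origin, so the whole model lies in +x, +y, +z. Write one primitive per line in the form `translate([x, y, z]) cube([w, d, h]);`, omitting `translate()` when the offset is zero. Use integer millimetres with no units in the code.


cube([1695, 2521, 236]);


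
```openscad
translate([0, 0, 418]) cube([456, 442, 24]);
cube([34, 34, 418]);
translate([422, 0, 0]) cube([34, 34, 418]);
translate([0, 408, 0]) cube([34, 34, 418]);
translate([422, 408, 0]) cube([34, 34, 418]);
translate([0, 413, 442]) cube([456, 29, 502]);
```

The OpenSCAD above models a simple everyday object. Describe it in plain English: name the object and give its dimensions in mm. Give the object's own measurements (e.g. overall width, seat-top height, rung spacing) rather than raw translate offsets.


A chair. The seat is a 456×442×24 mm slab with its top at z = 442 mm, on four 34×34 mm corner legs (flush with the seat edges, standing on z = 0). A flat backrest 29 mm thick, 502 mm tall, spans the full seat width and rises from the seat top along its +y edge, rear face flush with the rear of the seat.


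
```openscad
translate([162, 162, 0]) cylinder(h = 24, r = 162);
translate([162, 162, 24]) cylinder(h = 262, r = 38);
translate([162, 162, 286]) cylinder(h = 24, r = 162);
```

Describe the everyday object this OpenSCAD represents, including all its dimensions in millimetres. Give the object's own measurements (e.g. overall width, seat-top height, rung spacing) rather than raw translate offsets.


A spool: two coaxial disc flanges of radius 162 mm and thickness 24 mm, joined by a core cylinder of radius 38 mm and height 262 mm. The lower flange rests on z = 0 and the three cylinders share a vertical axis.


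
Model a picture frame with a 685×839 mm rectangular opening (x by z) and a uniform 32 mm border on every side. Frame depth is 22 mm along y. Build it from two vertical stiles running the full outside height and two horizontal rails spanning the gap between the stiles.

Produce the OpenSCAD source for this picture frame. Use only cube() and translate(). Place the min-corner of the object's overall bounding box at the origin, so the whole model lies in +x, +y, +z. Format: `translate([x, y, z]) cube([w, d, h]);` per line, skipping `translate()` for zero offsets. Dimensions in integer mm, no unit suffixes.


cube([32, 22, 903]);
translate([717, 0, 0]) cube([32, 22, 903]);
translate([32, 0, 0]) cube([685, 22, 32]);
translate([32, 0, 871]) cube([685, 22, 32]);


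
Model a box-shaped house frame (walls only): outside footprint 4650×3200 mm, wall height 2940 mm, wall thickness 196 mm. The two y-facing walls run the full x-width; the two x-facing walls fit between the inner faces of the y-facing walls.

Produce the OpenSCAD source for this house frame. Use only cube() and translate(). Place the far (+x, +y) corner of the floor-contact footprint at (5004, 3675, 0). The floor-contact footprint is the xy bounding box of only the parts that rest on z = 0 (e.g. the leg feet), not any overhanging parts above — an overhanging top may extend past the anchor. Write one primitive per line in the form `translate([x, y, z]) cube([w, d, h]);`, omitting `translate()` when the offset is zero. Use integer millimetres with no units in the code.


translate([354, 475, 0]) cube([4650, 196, 2940]);
translate([354, 3479, 0]) cube([4650, 196, 2940]);
translate([354, 671, 0]) cube([196, 2808, 2940]);
translate([4808, 671, 0]) cube([196, 2808, 2940]);


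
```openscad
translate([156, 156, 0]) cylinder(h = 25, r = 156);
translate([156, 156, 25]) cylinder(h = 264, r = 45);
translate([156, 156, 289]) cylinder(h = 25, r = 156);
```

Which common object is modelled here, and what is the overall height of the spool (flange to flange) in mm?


A spool. The overall height is 314 mm.

Three coaxial cylinders, large–small–large — a spool. Two 25 mm flanges and a 264 mm core give 25 + 264 + 25 = 314 mm.


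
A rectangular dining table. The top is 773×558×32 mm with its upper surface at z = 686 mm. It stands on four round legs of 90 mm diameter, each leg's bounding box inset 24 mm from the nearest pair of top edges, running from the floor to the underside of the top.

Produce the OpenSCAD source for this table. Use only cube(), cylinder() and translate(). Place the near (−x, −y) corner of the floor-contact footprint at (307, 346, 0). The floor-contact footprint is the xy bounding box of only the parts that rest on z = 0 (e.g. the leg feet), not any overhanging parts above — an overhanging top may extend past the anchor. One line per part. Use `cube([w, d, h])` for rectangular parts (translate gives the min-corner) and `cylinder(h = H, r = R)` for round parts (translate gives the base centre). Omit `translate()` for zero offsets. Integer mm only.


translate([283, 322, 654]) cube([773, 558, 32]);
translate([352, 391, 0]) cylinder(h = 654, r = 45);
translate([987, 391, 0]) cylinder(h = 654, r = 45);
translate([352, 811, 0]) cylinder(h = 654, r = 45);
translate([987, 811, 0]) cylinder(h = 654, r = 45);


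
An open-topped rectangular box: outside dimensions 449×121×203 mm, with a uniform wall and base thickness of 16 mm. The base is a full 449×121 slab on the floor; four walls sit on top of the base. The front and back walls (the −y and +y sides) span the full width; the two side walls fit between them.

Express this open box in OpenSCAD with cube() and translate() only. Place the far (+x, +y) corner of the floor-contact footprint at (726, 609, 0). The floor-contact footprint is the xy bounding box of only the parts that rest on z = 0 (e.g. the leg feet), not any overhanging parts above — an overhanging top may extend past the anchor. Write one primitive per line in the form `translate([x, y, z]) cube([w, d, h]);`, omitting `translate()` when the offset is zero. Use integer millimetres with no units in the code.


translate([277, 488, 0]) cube([449, 121, 16]);
translate([277, 488, 16]) cube([449, 16, 187]);
translate([277, 593, 16]) cube([449, 16, 187]);
translate([277, 504, 16]) cube([16, 89, 187]);
translate([710, 504, 16]) cube([16, 89, 187]);


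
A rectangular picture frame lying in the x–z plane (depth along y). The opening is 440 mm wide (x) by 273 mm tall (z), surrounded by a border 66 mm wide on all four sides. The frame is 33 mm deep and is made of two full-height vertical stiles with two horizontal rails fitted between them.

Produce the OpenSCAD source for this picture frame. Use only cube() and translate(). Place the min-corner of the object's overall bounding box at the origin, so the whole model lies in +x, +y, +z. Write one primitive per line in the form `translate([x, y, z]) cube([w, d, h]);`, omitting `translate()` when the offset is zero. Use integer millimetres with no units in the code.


cube([66, 33, 405]);
translate([506, 0, 0]) cube([66, 33, 405]);
translate([66, 0, 0]) cube([440, 33, 66]);
translate([66, 0, 339]) cube([440, 33, 66]);


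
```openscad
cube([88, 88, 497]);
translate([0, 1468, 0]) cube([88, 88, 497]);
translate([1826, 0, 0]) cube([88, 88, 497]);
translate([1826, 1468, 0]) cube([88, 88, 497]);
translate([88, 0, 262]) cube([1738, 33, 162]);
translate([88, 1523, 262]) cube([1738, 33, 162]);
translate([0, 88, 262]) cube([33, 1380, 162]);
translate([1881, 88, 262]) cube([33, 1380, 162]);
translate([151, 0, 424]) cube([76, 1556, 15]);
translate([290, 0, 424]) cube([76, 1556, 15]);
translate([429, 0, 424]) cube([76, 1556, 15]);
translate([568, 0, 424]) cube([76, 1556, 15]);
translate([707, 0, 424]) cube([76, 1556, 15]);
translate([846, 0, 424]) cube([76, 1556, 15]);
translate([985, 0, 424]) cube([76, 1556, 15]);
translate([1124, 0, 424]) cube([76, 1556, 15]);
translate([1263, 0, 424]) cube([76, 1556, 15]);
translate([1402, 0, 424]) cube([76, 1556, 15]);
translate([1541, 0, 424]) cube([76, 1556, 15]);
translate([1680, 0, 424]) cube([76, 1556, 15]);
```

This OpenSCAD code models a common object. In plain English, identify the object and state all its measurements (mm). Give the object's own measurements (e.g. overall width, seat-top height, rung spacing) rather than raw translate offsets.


A bed frame 1914 mm long (x) by 1556 mm wide (y). Four 88×88 mm corner posts, 497 mm tall, at the corners of the footprint. Four rails of 33 mm thickness and 162 mm height run between adjacent posts with their undersides at z = 262 mm, their outer faces flush with the outside of the frame (the two x-running rails run between the posts' inner faces; the two y-running rails run between the posts' inner faces). 12 slats, each 76 mm wide (x) and 15 mm thick, lie across the top of the two x-running rails, running the full 1556 mm width of the frame in y; along x they sit between the end posts with a 63 mm gap after the −x posts and between neighbouring slats, leaving 70 mm before the +x posts.


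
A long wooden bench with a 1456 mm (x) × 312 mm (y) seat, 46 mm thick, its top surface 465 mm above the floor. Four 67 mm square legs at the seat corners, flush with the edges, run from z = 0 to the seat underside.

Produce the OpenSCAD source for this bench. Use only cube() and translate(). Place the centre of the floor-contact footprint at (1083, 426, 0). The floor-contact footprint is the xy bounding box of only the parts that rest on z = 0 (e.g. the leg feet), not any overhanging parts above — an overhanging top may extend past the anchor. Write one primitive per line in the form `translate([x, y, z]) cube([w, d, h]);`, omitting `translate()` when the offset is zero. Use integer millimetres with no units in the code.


// leg_h = 465 − 46 = 419
translate([355, 270, 419]) cube([1456, 312, 46]);
translate([355, 270, 0]) cube([67, 67, 419]);
translate([355, 515, 0]) cube([67, 67, 419]);
translate([1744, 270, 0]) cube([67, 67, 419]);
translate([1744, 515, 0]) cube([67, 67, 419]);


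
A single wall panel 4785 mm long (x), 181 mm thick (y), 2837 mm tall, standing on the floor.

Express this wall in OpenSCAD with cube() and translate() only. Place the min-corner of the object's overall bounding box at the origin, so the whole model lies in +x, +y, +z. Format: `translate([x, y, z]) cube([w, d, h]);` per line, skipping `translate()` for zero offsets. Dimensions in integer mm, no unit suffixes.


cube([4785, 181, 2837]);


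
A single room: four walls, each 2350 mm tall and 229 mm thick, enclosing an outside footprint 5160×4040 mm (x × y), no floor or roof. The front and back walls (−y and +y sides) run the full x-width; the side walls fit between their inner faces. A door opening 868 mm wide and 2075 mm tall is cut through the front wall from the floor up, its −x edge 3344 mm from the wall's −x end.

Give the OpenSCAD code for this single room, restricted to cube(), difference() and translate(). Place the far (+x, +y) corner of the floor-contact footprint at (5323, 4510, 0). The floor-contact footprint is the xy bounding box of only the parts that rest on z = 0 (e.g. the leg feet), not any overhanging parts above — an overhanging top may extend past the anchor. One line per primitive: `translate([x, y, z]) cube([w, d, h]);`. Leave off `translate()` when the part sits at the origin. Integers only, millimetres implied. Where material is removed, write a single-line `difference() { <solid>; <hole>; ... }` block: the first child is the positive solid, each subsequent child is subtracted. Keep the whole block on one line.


difference() { translate([163, 470, 0]) cube([5160, 229, 2350]); translate([3507, 470, 0]) cube([868, 229, 2075]); }
translate([163, 4281, 0]) cube([5160, 229, 2350]);
translate([163, 699, 0]) cube([229, 3582, 2350]);
translate([5094, 699, 0]) cube([229, 3582, 2350]);


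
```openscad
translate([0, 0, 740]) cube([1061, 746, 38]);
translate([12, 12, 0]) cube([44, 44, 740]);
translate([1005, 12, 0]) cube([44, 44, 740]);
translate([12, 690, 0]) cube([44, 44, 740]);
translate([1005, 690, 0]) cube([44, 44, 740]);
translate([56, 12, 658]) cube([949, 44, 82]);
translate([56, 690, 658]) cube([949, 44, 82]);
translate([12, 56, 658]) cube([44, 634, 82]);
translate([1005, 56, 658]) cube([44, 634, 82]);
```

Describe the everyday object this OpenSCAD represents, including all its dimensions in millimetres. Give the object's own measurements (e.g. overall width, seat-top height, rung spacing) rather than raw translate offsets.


A rectangular dining table. The top is 1061×746×38 mm with its upper surface at z = 778 mm. It stands on four 44×44 mm square legs, each inset 12 mm from the nearest pair of top edges, running from the floor to the underside of the top. Four apron rails, 44 mm thick and 82 mm tall, run between adjacent legs with their top edges flush with the underside of the top and their outer faces flush with the legs' outer faces.


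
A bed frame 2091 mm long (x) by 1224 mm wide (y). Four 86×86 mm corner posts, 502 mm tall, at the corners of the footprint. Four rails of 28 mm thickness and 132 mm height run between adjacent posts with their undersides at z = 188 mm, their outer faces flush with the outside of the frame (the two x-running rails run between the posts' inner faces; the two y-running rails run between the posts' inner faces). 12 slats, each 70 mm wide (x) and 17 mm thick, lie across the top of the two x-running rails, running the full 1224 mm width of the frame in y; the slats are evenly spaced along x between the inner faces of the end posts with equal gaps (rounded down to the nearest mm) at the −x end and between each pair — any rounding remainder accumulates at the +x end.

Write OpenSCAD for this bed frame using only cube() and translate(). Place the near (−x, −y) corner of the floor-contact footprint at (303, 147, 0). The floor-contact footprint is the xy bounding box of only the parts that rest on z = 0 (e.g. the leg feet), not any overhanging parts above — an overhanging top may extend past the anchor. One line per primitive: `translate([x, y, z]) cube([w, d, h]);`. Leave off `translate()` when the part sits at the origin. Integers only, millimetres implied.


// slat z = rail_z + rail_h = 188 + 132 = 320
// slat gap = ⌊(1919 − 12·70) / 13⌋ = 83
translate([303, 147, 0]) cube([86, 86, 502]);
translate([303, 1285, 0]) cube([86, 86, 502]);
translate([2308, 147, 0]) cube([86, 86, 502]);
translate([2308, 1285, 0]) cube([86, 86, 502]);
translate([389, 147, 188]) cube([1919, 28, 132]);
translate([389, 1343, 188]) cube([1919, 28, 132]);
translate([303, 233, 188]) cube([28, 1052, 132]);
translate([2366, 233, 188]) cube([28, 1052, 132]);
translate([472, 147, 320]) cube([70, 1224, 17]);
translate([625, 147, 320]) cube([70, 1224, 17]);
translate([778, 147, 320]) cube([70, 1224, 17]);
translate([931, 147, 320]) cube([70, 1224, 17]);
translate([1084, 147, 320]) cube([70, 1224, 17]);
translate([1237, 147, 320]) cube([70, 1224, 17]);
translate([1390, 147, 320]) cube([70, 1224, 17]);
translate([1543, 147, 320]) cube([70, 1224, 17]);
translate([1696, 147, 320]) cube([70, 1224, 17]);
translate([1849, 147, 320]) cube([70, 1224, 17]);
translate([2002, 147, 320]) cube([70, 1224, 17]);
translate([2155, 147, 320]) cube([70, 1224, 17]);


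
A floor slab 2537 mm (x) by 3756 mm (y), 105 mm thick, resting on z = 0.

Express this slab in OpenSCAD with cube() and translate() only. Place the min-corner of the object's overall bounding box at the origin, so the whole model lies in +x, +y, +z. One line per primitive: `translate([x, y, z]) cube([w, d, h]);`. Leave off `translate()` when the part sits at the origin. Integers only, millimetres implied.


cube([2537, 3756, 105]);


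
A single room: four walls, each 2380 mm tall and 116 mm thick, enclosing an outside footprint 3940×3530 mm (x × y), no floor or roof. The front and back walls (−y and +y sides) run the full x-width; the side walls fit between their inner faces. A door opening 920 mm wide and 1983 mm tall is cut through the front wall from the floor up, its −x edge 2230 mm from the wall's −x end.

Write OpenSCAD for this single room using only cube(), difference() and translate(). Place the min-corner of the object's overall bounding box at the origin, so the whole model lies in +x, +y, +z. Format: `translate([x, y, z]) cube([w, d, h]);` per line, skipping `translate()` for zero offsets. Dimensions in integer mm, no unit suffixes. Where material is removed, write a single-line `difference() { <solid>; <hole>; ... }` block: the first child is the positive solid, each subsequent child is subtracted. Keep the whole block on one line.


difference() { cube([3940, 116, 2380]); translate([2230, 0, 0]) cube([920, 116, 1983]); }
translate([0, 3414, 0]) cube([3940, 116, 2380]);
translate([0, 116, 0]) cube([116, 3298, 2380]);
translate([3824, 116, 0]) cube([116, 3298, 2380]);


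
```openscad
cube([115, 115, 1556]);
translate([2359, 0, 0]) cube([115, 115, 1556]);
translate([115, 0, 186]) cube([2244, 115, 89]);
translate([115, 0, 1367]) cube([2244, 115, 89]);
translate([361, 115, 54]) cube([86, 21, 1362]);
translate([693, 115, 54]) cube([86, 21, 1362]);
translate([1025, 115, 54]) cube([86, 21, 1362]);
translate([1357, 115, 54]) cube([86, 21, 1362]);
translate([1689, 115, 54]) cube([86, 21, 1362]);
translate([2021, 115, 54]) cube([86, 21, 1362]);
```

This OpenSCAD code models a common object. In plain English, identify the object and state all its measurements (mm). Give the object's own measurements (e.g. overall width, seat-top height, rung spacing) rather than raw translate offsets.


A fence section. Two 115×115 mm posts, 1556 mm tall, stand on the floor with a clear span of 2244 mm between their inner faces. Two horizontal rails of 115×89 mm section span the gap between the posts with their undersides at z = 186 mm and z = 1367 mm, flush with the posts' −y face. 6 pickets, each 86 mm wide, 21 mm thick and 1362 mm tall, are fixed to the +y face of the rails with their bottoms at z = 54 mm, spaced across the span with a 246 mm gap after the −x post and between neighbouring pickets, with 252 mm left before the +x post.


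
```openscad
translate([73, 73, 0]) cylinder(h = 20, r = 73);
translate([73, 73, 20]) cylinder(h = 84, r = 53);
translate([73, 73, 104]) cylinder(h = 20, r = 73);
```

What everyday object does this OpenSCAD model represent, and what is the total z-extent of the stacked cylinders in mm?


A spool. The overall height is 124 mm.

Three coaxial cylinders, large–small–large — a spool. Two 20 mm flanges and a 84 mm core give 20 + 84 + 20 = 124 mm.


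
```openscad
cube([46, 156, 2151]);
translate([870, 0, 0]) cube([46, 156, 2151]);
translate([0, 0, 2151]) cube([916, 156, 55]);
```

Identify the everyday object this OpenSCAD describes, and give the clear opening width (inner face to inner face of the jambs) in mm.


A door frame. The clear opening width is 824 mm.

Two 2151 mm tall posts with a header on top — a door frame. The left jamb is 46 mm wide at x = 0; the right jamb starts at x = 870. The clear opening is 870 − 46 = 824 mm.


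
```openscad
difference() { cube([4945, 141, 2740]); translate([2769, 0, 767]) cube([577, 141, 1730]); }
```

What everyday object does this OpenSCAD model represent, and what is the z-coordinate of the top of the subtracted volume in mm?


A wall with a window opening. The window head height is 2497 mm.

A wall with a rectangular opening subtracted — a window. Sill at z = 767, opening 1730 mm tall, so the head is at 767 + 1730 = 2497 mm.


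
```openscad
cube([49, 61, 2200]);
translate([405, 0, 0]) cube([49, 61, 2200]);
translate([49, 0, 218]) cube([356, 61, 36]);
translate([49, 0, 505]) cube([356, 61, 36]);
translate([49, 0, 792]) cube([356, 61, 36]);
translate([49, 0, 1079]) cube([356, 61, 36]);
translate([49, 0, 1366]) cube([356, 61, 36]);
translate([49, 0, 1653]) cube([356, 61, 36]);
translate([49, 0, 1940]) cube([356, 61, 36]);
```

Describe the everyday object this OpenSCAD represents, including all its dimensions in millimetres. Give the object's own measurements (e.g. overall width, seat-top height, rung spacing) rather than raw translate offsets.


A straight ladder. Two 49×61 mm vertical rails, 2200 mm tall, stand 454 mm apart (outside-to-outside) with their front faces coplanar on the −y side. 7 rungs, each 61 mm deep and 36 mm tall, span between the inner faces of the rails, front faces flush with the rails. The lowest rung's underside is at z = 218 mm and rungs are spaced 287 mm apart (underside to underside).


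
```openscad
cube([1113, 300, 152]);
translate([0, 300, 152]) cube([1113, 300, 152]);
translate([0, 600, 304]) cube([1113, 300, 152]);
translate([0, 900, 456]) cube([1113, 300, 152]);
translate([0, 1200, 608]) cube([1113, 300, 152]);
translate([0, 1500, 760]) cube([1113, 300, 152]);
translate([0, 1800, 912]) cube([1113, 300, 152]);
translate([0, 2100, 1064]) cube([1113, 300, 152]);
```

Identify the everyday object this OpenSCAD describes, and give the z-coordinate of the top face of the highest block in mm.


A staircase. The total rise is 1216 mm.

8 identical blocks, each offset up and back from the previous — a staircase. Each step is 152 mm tall and there are 8 of them, so the total rise is 8 × 152 = 1216 mm.


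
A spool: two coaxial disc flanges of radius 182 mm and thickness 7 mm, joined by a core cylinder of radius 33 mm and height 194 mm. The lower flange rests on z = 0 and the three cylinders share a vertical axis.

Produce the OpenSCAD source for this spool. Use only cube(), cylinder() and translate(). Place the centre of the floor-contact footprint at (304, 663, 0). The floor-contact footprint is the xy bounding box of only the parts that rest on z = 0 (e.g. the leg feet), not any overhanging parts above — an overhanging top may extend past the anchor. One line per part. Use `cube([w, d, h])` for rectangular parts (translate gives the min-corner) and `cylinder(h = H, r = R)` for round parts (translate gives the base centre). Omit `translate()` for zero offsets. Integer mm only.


translate([304, 663, 0]) cylinder(h = 7, r = 182);
translate([304, 663, 7]) cylinder(h = 194, r = 33);
translate([304, 663, 201]) cylinder(h = 7, r = 182);


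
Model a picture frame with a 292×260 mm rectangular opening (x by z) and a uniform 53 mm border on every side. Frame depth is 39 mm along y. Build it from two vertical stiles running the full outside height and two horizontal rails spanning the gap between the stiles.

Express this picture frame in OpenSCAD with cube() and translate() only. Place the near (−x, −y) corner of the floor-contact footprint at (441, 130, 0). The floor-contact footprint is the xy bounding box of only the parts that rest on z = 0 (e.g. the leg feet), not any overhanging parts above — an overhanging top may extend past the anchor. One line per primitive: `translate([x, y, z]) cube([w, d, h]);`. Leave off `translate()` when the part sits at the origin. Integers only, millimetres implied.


translate([441, 130, 0]) cube([53, 39, 366]);
translate([786, 130, 0]) cube([53, 39, 366]);
translate([494, 130, 0]) cube([292, 39, 53]);
translate([494, 130, 313]) cube([292, 39, 53]);


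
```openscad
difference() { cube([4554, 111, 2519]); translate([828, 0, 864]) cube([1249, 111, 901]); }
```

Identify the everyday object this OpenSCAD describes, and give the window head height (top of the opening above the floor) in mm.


A wall with a window opening. The window head height is 1765 mm.

A wall with a rectangular opening subtracted — a window. Sill at z = 864, opening 901 mm tall, so the head is at 864 + 901 = 1765 mm.


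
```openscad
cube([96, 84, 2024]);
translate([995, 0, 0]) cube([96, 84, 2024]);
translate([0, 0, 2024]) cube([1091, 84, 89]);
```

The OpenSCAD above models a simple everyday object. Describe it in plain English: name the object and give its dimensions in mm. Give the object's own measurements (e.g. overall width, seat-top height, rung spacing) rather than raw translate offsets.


A door frame. The clear opening is 899 mm wide and 2024 mm high. Two 96 mm wide jambs, 84 mm deep, stand either side of the opening from the floor to the top of the opening. A 89 mm thick head sits across the top of both jambs, spanning the full outside width of the frame.


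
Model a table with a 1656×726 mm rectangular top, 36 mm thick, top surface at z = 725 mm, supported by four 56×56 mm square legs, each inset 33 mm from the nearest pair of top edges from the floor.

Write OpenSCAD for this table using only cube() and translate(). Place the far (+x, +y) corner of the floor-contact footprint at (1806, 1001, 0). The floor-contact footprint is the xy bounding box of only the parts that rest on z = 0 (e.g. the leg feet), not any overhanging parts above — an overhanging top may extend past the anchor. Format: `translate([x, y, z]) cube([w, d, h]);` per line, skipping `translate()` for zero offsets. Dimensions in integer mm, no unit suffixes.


translate([183, 308, 689]) cube([1656, 726, 36]);
translate([216, 341, 0]) cube([56, 56, 689]);
translate([1750, 341, 0]) cube([56, 56, 689]);
translate([216, 945, 0]) cube([56, 56, 689]);
translate([1750, 945, 0]) cube([56, 56, 689]);


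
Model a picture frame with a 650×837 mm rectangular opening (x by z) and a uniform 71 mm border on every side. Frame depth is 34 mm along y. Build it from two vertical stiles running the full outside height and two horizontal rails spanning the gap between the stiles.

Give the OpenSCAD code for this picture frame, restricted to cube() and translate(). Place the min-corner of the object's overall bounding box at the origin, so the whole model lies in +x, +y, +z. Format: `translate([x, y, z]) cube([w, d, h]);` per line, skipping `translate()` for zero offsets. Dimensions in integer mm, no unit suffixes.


cube([71, 34, 979]);
translate([721, 0, 0]) cube([71, 34, 979]);
translate([71, 0, 0]) cube([650, 34, 71]);
translate([71, 0, 908]) cube([650, 34, 71]);


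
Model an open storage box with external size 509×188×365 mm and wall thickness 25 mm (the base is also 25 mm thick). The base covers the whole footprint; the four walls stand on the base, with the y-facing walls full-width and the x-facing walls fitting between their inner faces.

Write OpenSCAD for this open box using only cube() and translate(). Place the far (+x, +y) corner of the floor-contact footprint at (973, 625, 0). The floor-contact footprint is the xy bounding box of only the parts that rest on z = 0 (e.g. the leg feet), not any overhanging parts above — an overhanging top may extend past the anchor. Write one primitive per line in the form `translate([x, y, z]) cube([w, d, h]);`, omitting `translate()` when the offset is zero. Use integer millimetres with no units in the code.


translate([464, 437, 0]) cube([509, 188, 25]);
translate([464, 437, 25]) cube([509, 25, 340]);
translate([464, 600, 25]) cube([509, 25, 340]);
translate([464, 462, 25]) cube([25, 138, 340]);
translate([948, 462, 25]) cube([25, 138, 340]);


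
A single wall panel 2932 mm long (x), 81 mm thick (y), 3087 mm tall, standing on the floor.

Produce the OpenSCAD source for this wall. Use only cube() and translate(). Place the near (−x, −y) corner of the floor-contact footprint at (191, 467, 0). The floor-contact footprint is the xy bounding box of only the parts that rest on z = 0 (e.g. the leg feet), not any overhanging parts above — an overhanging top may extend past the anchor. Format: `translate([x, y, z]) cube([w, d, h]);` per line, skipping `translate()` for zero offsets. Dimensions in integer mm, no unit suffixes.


translate([191, 467, 0]) cube([2932, 81, 3087]);


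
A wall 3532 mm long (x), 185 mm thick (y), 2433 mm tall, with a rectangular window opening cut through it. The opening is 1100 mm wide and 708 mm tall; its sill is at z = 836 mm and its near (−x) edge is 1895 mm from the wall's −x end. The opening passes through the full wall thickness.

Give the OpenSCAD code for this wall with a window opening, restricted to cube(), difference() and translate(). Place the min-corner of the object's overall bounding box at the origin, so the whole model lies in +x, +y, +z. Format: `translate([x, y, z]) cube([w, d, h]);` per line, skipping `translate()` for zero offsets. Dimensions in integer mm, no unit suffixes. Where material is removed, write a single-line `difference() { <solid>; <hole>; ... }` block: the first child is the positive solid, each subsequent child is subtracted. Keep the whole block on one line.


difference() { cube([3532, 185, 2433]); translate([1895, 0, 836]) cube([1100, 185, 708]); }


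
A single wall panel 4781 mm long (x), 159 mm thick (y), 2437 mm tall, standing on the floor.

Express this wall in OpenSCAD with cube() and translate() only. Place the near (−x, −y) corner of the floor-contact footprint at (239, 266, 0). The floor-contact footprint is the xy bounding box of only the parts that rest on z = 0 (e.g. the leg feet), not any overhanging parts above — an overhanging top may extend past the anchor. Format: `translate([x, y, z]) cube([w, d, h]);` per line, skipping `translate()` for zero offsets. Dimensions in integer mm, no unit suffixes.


translate([239, 266, 0]) cube([4781, 159, 2437]);


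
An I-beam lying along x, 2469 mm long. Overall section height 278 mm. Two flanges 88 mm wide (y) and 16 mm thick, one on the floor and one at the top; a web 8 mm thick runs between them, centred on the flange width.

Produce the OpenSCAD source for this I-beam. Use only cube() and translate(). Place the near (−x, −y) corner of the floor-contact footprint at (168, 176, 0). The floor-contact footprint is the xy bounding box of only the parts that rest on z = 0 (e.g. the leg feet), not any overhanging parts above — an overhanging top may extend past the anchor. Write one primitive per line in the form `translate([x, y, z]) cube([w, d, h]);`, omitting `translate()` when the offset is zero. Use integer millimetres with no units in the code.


translate([168, 176, 0]) cube([2469, 88, 16]);
translate([168, 216, 16]) cube([2469, 8, 246]);
translate([168, 176, 262]) cube([2469, 88, 16]);


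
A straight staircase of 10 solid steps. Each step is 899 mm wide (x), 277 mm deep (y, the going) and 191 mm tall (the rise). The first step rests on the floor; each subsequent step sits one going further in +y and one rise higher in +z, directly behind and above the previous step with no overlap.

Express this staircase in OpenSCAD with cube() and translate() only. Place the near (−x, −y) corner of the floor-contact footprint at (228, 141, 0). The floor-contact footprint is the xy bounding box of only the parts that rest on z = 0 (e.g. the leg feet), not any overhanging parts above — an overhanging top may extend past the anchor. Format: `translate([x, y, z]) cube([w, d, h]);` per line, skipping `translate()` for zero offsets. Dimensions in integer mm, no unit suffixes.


translate([228, 141, 0]) cube([899, 277, 191]);
translate([228, 418, 191]) cube([899, 277, 191]);
translate([228, 695, 382]) cube([899, 277, 191]);
translate([228, 972, 573]) cube([899, 277, 191]);
translate([228, 1249, 764]) cube([899, 277, 191]);
translate([228, 1526, 955]) cube([899, 277, 191]);
translate([228, 1803, 1146]) cube([899, 277, 191]);
translate([228, 2080, 1337]) cube([899, 277, 191]);
translate([228, 2357, 1528]) cube([899, 277, 191]);
translate([228, 2634, 1719]) cube([899, 277, 191]);


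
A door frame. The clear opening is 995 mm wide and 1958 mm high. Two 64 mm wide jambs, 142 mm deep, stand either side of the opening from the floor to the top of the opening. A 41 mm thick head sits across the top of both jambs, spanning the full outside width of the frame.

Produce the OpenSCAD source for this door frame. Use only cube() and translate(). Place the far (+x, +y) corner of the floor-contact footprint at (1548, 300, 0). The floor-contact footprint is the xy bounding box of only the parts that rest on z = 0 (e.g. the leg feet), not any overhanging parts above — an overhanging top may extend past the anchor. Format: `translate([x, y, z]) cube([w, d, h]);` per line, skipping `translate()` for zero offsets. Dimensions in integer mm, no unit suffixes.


translate([425, 158, 0]) cube([64, 142, 1958]);
translate([1484, 158, 0]) cube([64, 142, 1958]);
translate([425, 158, 1958]) cube([1123, 142, 41]);


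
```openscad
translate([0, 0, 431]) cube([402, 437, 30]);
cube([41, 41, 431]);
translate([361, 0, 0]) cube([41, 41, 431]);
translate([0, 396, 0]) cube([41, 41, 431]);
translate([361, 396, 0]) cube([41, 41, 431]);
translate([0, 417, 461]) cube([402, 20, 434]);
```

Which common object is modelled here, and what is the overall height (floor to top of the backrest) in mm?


A chair. The overall height is 895 mm.

A slab on four corner posts with a tall panel at the back — a chair. The seat slab sits at z = 431 with thickness 30, and the 434 mm backrest starts at the seat top, so the overall height is 431 + 30 + 434 = 895 mm.


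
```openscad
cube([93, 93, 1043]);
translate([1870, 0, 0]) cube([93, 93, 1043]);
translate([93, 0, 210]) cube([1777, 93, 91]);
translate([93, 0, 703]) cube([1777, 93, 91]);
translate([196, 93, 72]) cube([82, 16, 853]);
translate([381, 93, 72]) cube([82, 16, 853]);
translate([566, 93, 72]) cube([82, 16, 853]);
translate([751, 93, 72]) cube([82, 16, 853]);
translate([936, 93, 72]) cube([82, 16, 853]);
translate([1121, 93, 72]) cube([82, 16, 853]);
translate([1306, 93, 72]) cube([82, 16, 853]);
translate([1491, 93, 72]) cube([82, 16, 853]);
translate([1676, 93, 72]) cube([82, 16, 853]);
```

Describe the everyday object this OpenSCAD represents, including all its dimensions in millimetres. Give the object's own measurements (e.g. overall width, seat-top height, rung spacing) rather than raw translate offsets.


A fence section. Two 93×93 mm posts, 1043 mm tall, stand on the floor with a clear span of 1777 mm between their inner faces. Two horizontal rails of 93×91 mm section span the gap between the posts with their undersides at z = 210 mm and z = 703 mm, flush with the posts' −y face. 9 pickets, each 82 mm wide, 16 mm thick and 853 mm tall, are fixed to the +y face of the rails with their bottoms at z = 72 mm, spaced across the span with a 103 mm gap after the −x post and between neighbouring pickets, with 112 mm left before the +x post.


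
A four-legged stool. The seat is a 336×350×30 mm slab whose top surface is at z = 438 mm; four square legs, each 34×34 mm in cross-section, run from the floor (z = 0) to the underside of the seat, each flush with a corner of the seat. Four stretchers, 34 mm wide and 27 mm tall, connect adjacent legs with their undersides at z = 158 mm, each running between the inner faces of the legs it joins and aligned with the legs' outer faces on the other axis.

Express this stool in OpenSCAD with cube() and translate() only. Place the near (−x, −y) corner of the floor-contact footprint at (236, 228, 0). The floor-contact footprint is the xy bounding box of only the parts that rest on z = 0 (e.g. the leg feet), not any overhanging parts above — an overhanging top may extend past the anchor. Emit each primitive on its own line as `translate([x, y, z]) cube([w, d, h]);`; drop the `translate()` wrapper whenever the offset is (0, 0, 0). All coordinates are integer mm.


// leg_h = 438 - 30 = 408
// stretcher span = 336 - 2*34 = 268
translate([236, 228, 408]) cube([336, 350, 30]);
translate([236, 228, 0]) cube([34, 34, 408]);
translate([538, 228, 0]) cube([34, 34, 408]);
translate([236, 544, 0]) cube([34, 34, 408]);
translate([538, 544, 0]) cube([34, 34, 408]);
translate([270, 228, 158]) cube([268, 34, 27]);
translate([270, 544, 158]) cube([268, 34, 27]);
translate([236, 262, 158]) cube([34, 282, 27]);
translate([538, 262, 158]) cube([34, 282, 27]);


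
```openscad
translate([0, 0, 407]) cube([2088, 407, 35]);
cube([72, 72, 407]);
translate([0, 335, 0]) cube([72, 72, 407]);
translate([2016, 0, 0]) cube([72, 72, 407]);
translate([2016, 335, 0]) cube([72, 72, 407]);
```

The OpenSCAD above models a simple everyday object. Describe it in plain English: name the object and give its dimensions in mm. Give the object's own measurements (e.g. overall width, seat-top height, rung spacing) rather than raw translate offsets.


A long wooden bench with a 2088 mm (x) × 407 mm (y) seat, 35 mm thick, its top surface 442 mm above the floor. Four 72 mm square legs at the seat corners, flush with the edges, run from z = 0 to the seat underside.


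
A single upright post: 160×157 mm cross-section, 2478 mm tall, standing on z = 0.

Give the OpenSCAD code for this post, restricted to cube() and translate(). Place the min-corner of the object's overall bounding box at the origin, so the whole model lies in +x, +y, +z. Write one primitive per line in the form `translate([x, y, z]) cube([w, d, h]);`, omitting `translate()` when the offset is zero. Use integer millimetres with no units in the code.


cube([160, 157, 2478]);


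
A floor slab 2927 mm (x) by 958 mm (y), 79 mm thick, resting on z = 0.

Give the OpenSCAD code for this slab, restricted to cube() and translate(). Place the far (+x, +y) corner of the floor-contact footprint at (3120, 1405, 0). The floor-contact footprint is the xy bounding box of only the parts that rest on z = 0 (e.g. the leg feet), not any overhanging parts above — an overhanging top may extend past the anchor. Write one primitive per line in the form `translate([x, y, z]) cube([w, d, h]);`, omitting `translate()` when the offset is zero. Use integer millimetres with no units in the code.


translate([193, 447, 0]) cube([2927, 958, 79]);


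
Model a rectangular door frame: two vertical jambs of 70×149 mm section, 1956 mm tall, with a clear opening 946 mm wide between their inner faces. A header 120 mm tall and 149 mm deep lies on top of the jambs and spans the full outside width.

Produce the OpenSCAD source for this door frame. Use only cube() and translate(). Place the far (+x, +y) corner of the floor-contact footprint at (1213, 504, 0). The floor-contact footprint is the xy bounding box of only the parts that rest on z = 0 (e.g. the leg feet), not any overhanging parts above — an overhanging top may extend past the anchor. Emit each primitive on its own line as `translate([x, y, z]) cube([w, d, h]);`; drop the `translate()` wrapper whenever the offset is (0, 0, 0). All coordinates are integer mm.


translate([127, 355, 0]) cube([70, 149, 1956]);
translate([1143, 355, 0]) cube([70, 149, 1956]);
translate([127, 355, 1956]) cube([1086, 149, 120]);


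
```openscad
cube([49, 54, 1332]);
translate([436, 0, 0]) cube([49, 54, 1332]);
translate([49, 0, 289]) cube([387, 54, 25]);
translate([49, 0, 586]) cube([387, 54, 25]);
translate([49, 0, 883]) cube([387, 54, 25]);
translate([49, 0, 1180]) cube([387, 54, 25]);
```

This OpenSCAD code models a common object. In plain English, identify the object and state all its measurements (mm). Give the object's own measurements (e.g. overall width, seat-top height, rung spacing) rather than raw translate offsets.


A straight ladder. Two 49×54 mm vertical rails, 1332 mm tall, stand 485 mm apart (outside-to-outside) with their front faces coplanar on the −y side. 4 rungs, each 54 mm deep and 25 mm tall, span between the inner faces of the rails, front faces flush with the rails. The lowest rung's underside is at z = 289 mm and rungs are spaced 297 mm apart (underside to underside).
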